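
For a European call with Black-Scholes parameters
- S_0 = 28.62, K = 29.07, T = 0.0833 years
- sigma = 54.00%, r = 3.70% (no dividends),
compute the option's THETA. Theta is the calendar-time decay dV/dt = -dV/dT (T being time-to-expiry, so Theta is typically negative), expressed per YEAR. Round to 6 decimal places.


d1 = -0.0023977691; d2 = -0.1582511617
phi(d1) = 0.3989411336; exp(-qT) = 1.0000000000; exp(-rT) = 0.9969226448
Theta = -S*exp(-qT)*phi(d1)*sigma/(2*sqrt(T)) - r*K*exp(-rT)*N(d2) + q*S*exp(-qT)*N(d1)
N(d1) = 0.4990434295; N(d2) = 0.4371294452; sqrt(T) = 0.2886173938
Term 1 = -28.6200 * 1.0000000000 * 0.3989411336 * 0.5400 / (2 * 0.2886173938) = -10.6811917161
Term 2 = -0.0370 * 29.0700 * 0.9969226448 * 0.4371294452 = -0.4687251735
Term 3 = 0 (no dividend yield, q = 0)
Theta = -10.6811917161 + (-0.4687251735) + (0.0000000000) = -11.149917

Answer: Theta = -11.149917


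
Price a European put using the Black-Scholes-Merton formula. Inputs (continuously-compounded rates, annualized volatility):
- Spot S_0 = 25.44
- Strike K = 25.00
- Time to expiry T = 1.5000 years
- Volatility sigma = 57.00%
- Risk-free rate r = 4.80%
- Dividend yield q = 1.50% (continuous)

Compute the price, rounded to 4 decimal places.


Answer: Price = 5.7931

Derivation:
d1 = (ln(S/K) + (r - q + 0.5*sigma^2) * T) / (sigma * sqrt(T)) = 0.44495040
d2 = d1 - sigma * sqrt(T) = -0.25315417
exp(-rT) = 0.93053090; exp(-qT) = 0.97775124
P = K * exp(-rT) * N(-d2) - S_0 * exp(-qT) * N(-d1)
N(-d1) = 0.32817780; N(-d2) = 0.59992546
P = 25.0000 * 0.93053090 * 0.59992546 - 25.4400 * 0.97775124 * 0.32817780 = 5.7931


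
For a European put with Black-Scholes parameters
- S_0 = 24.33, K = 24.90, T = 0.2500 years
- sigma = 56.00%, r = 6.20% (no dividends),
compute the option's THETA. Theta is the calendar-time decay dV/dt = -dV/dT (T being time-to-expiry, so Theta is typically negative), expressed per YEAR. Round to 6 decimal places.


d1 = 0.1126512619; d2 = -0.1673487381
phi(d1) = 0.3964189444; exp(-qT) = 1.0000000000; exp(-rT) = 0.9846195068
Theta = -S*exp(-qT)*phi(d1)*sigma/(2*sqrt(T)) + r*K*exp(-rT)*N(-d2) - q*S*exp(-qT)*N(-d1)
N(-d1) = 0.4551535213; N(-d2) = 0.5664521713; sqrt(T) = 0.5000000000
Term 1 = -24.3300 * 1.0000000000 * 0.3964189444 * 0.5600 / (2 * 0.5000000000) = -5.4011288337
Term 2 = 0.0620 * 24.9000 * 0.9846195068 * 0.5664521713 = 0.8610387921
Term 3 = 0 (no dividend yield, q = 0)
Theta = -5.4011288337 + (0.8610387921) + (0.0000000000) = -4.540090

Answer: Theta = -4.540090


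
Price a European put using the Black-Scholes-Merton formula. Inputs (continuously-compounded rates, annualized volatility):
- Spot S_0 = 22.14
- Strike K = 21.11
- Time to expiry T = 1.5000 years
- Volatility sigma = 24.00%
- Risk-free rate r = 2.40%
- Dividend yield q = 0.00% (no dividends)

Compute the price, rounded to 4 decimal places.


d1 = (ln(S/K) + (r - q + 0.5*sigma^2) * T) / (sigma * sqrt(T)) = 0.43151526
d2 = d1 - sigma * sqrt(T) = 0.13757649
exp(-rT) = 0.96464029; exp(-qT) = 1.00000000
P = K * exp(-rT) * N(-d2) - S_0 * exp(-qT) * N(-d1)
N(-d1) = 0.33304688; N(-d2) = 0.44528757
P = 21.1100 * 0.96464029 * 0.44528757 - 22.1400 * 1.00000000 * 0.33304688 = 1.6940

Answer: Price = 1.6940


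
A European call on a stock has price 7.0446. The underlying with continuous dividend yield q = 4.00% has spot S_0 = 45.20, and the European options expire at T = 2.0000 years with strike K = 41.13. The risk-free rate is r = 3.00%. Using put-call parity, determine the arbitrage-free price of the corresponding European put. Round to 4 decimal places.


Put-call parity: C - P = S_0 * exp(-qT) - K * exp(-rT).
S_0 * exp(-qT) = 45.2000 * 0.92311635 = 41.72485886
K * exp(-rT) = 41.1300 * 0.94176453 = 38.73477527
P = C - S*exp(-qT) + K*exp(-rT)
P = 7.0446 - 41.72485886 + 38.73477527 = 4.0545

Answer: Put price = 4.0545


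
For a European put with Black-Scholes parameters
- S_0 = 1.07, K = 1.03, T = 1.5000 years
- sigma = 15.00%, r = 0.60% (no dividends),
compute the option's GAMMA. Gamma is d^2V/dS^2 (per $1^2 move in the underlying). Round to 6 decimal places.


d1 = 0.3482349548; d2 = 0.1645232241
phi(d1) = 0.3754716443; exp(-qT) = 1.0000000000; exp(-rT) = 0.9910403788
Gamma = exp(-qT) * phi(d1) / (S * sigma * sqrt(T)) = 1.0000000000 * 0.3754716443 / (1.0700 * 0.1500 * 1.2247448714) = 1.910102

Answer: Gamma = 1.910102


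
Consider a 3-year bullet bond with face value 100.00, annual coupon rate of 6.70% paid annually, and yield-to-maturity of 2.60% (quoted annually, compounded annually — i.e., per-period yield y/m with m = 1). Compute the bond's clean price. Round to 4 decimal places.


Answer: Price = 111.6871

Derivation:
Coupon per period c = face * coupon_rate / m = 6.700000
Periods per year m = 1; per-period yield y/m = 0.026000
Number of cashflows N = 3
Cashflows (t years, CF_t, discount factor 1/(1+y/m)^(m*t), PV):
  t = 1.0000: CF_t = 6.700000, DF = 0.974659, PV = 6.530214
  t = 2.0000: CF_t = 6.700000, DF = 0.949960, PV = 6.364731
  t = 3.0000: CF_t = 106.700000, DF = 0.925887, PV = 98.792127
Price P = sum_t PV_t = 111.687073


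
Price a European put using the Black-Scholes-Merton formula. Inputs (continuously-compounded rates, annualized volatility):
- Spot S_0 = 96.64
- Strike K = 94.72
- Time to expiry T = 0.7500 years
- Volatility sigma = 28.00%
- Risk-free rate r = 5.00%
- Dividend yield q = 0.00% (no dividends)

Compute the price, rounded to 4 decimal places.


Answer: Price = 6.6149

Derivation:
d1 = (ln(S/K) + (r - q + 0.5*sigma^2) * T) / (sigma * sqrt(T)) = 0.35864819
d2 = d1 - sigma * sqrt(T) = 0.11616107
exp(-rT) = 0.96319442; exp(-qT) = 1.00000000
P = K * exp(-rT) * N(-d2) - S_0 * exp(-qT) * N(-d1)
N(-d1) = 0.35992915; N(-d2) = 0.45376244
P = 94.7200 * 0.96319442 * 0.45376244 - 96.6400 * 1.00000000 * 0.35992915 = 6.6149


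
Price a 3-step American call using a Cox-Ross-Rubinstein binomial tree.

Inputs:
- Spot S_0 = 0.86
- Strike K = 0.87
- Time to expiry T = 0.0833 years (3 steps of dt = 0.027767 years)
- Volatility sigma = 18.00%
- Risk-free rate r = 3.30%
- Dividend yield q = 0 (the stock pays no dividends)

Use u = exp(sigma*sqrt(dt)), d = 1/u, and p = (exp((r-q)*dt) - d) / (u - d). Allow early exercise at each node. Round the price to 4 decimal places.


Answer: Price = V(0,0) = 0.0154

Derivation:
dt = T/N = 0.027767
u = exp(sigma*sqrt(dt)) = 1.030448; d = 1/u = 0.970451
p = (exp((r-q)*dt) - d) / (u - d) = 0.507781
Discount per step: exp(-r*dt) = 0.999084
Stock lattice S(k, i) with i counting down-moves:
  k=0: S(0,0) = 0.8600
  k=1: S(1,0) = 0.8862; S(1,1) = 0.8346
  k=2: S(2,0) = 0.9132; S(2,1) = 0.8600; S(2,2) = 0.8099
  k=3: S(3,0) = 0.9410; S(3,1) = 0.8862; S(3,2) = 0.8346; S(3,3) = 0.7860
Terminal payoffs V(N, i) = max(S_T - K, 0):
  V(3,0) = 0.070973; V(3,1) = 0.016186; V(3,2) = 0.000000; V(3,3) = 0.000000
Backward induction: V(k, i) = exp(-r*dt) * [p * V(k+1, i) + (1-p) * V(k+1, i+1)]; then take max(V_cont, immediate exercise) for American.
  V(2,0) = exp(-r*dt) * [p*0.070973 + (1-p)*0.016186] = 0.043965; exercise = 0.043168; V(2,0) = max -> 0.043965
  V(2,1) = exp(-r*dt) * [p*0.016186 + (1-p)*0.000000] = 0.008211; exercise = 0.000000; V(2,1) = max -> 0.008211
  V(2,2) = exp(-r*dt) * [p*0.000000 + (1-p)*0.000000] = 0.000000; exercise = 0.000000; V(2,2) = max -> 0.000000
  V(1,0) = exp(-r*dt) * [p*0.043965 + (1-p)*0.008211] = 0.026342; exercise = 0.016186; V(1,0) = max -> 0.026342
  V(1,1) = exp(-r*dt) * [p*0.008211 + (1-p)*0.000000] = 0.004166; exercise = 0.000000; V(1,1) = max -> 0.004166
  V(0,0) = exp(-r*dt) * [p*0.026342 + (1-p)*0.004166] = 0.015412; exercise = 0.000000; V(0,0) = max -> 0.015412


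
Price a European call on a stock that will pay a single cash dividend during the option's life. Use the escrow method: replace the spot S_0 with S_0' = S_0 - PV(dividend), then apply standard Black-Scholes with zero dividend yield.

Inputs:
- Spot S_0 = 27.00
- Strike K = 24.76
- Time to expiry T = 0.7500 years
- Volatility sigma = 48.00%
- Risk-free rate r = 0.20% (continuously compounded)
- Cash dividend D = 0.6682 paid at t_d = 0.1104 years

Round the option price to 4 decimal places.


Answer: Price = 5.0552

Derivation:
PV(D) = D * exp(-r * t_d) = 0.6682 * 0.99977922 = 0.66805248
S_0' = S_0 - PV(D) = 27.0000 - 0.66805248 = 26.33194752
d1 = (ln(S_0'/K) + (r + sigma^2/2)*T) / (sigma*sqrt(T)) = 0.35952922
d2 = d1 - sigma*sqrt(T) = -0.05616298
exp(-rT) = 0.99850112
N(d1) = 0.64040039; N(d2) = 0.47760599
C = S_0' * N(d1) - K * exp(-rT) * N(d2) = 26.33194752 * 0.64040039 - 24.7600 * 0.99850112 * 0.47760599 = 5.0552


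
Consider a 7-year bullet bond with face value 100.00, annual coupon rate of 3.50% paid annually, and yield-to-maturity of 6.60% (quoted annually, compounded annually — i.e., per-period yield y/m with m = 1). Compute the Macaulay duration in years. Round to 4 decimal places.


Coupon per period c = face * coupon_rate / m = 3.500000
Periods per year m = 1; per-period yield y/m = 0.066000
Number of cashflows N = 7
Cashflows (t years, CF_t, discount factor 1/(1+y/m)^(m*t), PV):
  t = 1.0000: CF_t = 3.500000, DF = 0.938086, PV = 3.283302
  t = 2.0000: CF_t = 3.500000, DF = 0.880006, PV = 3.080021
  t = 3.0000: CF_t = 3.500000, DF = 0.825521, PV = 2.889325
  t = 4.0000: CF_t = 3.500000, DF = 0.774410, PV = 2.710436
  t = 5.0000: CF_t = 3.500000, DF = 0.726464, PV = 2.542623
  t = 6.0000: CF_t = 3.500000, DF = 0.681486, PV = 2.385200
  t = 7.0000: CF_t = 103.500000, DF = 0.639292, PV = 66.166767
Price P = sum_t PV_t = 83.057675
Macaulay numerator sum_t t * PV_t:
  t * PV_t at t = 1.0000: 3.283302
  t * PV_t at t = 2.0000: 6.160041
  t * PV_t at t = 3.0000: 8.667976
  t * PV_t at t = 4.0000: 10.841746
  t * PV_t at t = 5.0000: 12.713116
  t * PV_t at t = 6.0000: 14.311201
  t * PV_t at t = 7.0000: 463.167371
Macaulay duration D = (sum_t t * PV_t) / P = 519.144753 / 83.057675 = 6.250413

Answer: Macaulay duration = 6.2504 years


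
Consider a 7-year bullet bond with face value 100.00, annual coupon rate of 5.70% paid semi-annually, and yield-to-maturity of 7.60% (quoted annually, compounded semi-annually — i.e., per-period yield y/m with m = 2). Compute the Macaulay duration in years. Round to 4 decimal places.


Answer: Macaulay duration = 5.7939 years

Derivation:
Coupon per period c = face * coupon_rate / m = 2.850000
Periods per year m = 2; per-period yield y/m = 0.038000
Number of cashflows N = 14
Cashflows (t years, CF_t, discount factor 1/(1+y/m)^(m*t), PV):
  t = 0.5000: CF_t = 2.850000, DF = 0.963391, PV = 2.745665
  t = 1.0000: CF_t = 2.850000, DF = 0.928122, PV = 2.645149
  t = 1.5000: CF_t = 2.850000, DF = 0.894145, PV = 2.548313
  t = 2.0000: CF_t = 2.850000, DF = 0.861411, PV = 2.455022
  t = 2.5000: CF_t = 2.850000, DF = 0.829876, PV = 2.365147
  t = 3.0000: CF_t = 2.850000, DF = 0.799495, PV = 2.278561
  t = 3.5000: CF_t = 2.850000, DF = 0.770227, PV = 2.195146
  t = 4.0000: CF_t = 2.850000, DF = 0.742030, PV = 2.114784
  t = 4.5000: CF_t = 2.850000, DF = 0.714865, PV = 2.037364
  t = 5.0000: CF_t = 2.850000, DF = 0.688694, PV = 1.962779
  t = 5.5000: CF_t = 2.850000, DF = 0.663482, PV = 1.890924
  t = 6.0000: CF_t = 2.850000, DF = 0.639193, PV = 1.821699
  t = 6.5000: CF_t = 2.850000, DF = 0.615793, PV = 1.755009
  t = 7.0000: CF_t = 102.850000, DF = 0.593249, PV = 61.015665
Price P = sum_t PV_t = 89.831226
Macaulay numerator sum_t t * PV_t:
  t * PV_t at t = 0.5000: 1.372832
  t * PV_t at t = 1.0000: 2.645149
  t * PV_t at t = 1.5000: 3.822470
  t * PV_t at t = 2.0000: 4.910045
  t * PV_t at t = 2.5000: 5.912867
  t * PV_t at t = 3.0000: 6.835684
  t * PV_t at t = 3.5000: 7.683011
  t * PV_t at t = 4.0000: 8.459136
  t * PV_t at t = 4.5000: 9.168139
  t * PV_t at t = 5.0000: 9.813893
  t * PV_t at t = 5.5000: 10.400080
  t * PV_t at t = 6.0000: 10.930194
  t * PV_t at t = 6.5000: 11.407556
  t * PV_t at t = 7.0000: 427.109653
Macaulay duration D = (sum_t t * PV_t) / P = 520.470709 / 89.831226 = 5.793873


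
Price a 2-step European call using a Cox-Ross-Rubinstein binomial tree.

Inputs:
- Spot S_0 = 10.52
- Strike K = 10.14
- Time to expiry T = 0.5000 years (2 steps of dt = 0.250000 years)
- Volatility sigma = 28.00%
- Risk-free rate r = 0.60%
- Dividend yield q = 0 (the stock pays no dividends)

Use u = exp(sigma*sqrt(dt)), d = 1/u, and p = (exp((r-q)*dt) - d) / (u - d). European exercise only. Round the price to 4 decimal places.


Answer: Price = V(0,0) = 1.0225

Derivation:
dt = T/N = 0.250000
u = exp(sigma*sqrt(dt)) = 1.150274; d = 1/u = 0.869358
p = (exp((r-q)*dt) - d) / (u - d) = 0.470401
Discount per step: exp(-r*dt) = 0.998501
Stock lattice S(k, i) with i counting down-moves:
  k=0: S(0,0) = 10.5200
  k=1: S(1,0) = 12.1009; S(1,1) = 9.1456
  k=2: S(2,0) = 13.9193; S(2,1) = 10.5200; S(2,2) = 7.9508
Terminal payoffs V(N, i) = max(S_T - K, 0):
  V(2,0) = 3.779326; V(2,1) = 0.380000; V(2,2) = 0.000000
Backward induction: V(k, i) = exp(-r*dt) * [p * V(k+1, i) + (1-p) * V(k+1, i+1)].
  V(1,0) = exp(-r*dt) * [p*3.779326 + (1-p)*0.380000] = 1.976079
  V(1,1) = exp(-r*dt) * [p*0.380000 + (1-p)*0.000000] = 0.178484
  V(0,0) = exp(-r*dt) * [p*1.976079 + (1-p)*0.178484] = 1.022539


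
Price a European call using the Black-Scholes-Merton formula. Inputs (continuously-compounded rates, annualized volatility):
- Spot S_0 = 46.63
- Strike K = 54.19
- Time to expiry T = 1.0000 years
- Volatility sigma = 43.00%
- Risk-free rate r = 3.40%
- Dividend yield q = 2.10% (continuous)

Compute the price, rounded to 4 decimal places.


d1 = (ln(S/K) + (r - q + 0.5*sigma^2) * T) / (sigma * sqrt(T)) = -0.10419135
d2 = d1 - sigma * sqrt(T) = -0.53419135
exp(-rT) = 0.96657150; exp(-qT) = 0.97921896
C = S_0 * exp(-qT) * N(d1) - K * exp(-rT) * N(d2)
N(d1) = 0.45850875; N(d2) = 0.29660458
C = 46.6300 * 0.97921896 * 0.45850875 - 54.1900 * 0.96657150 * 0.29660458 = 5.4003

Answer: Price = 5.4003


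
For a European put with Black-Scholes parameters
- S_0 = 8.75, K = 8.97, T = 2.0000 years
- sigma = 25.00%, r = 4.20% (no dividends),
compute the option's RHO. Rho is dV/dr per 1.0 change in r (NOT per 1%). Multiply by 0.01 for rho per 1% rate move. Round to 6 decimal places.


Answer: Rho = -8.309313

Derivation:
d1 = 0.3441291401; d2 = -0.0094242505
phi(d1) = 0.3760057039; exp(-qT) = 1.0000000000; exp(-rT) = 0.9194312561
N(-d2) = 0.5037596763
Rho = -K*T*exp(-rT)*N(-d2) = -8.9700 * 2.0000 * 0.9194312561 * 0.5037596763 = -8.309313


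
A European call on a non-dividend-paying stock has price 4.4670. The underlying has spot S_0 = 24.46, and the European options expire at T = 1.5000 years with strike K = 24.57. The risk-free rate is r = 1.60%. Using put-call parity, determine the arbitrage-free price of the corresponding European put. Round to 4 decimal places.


Put-call parity: C - P = S_0 * exp(-qT) - K * exp(-rT).
S_0 * exp(-qT) = 24.4600 * 1.00000000 = 24.46000000
K * exp(-rT) = 24.5700 * 0.97628571 = 23.98733989
P = C - S*exp(-qT) + K*exp(-rT)
P = 4.4670 - 24.46000000 + 23.98733989 = 3.9943

Answer: Put price = 3.9943


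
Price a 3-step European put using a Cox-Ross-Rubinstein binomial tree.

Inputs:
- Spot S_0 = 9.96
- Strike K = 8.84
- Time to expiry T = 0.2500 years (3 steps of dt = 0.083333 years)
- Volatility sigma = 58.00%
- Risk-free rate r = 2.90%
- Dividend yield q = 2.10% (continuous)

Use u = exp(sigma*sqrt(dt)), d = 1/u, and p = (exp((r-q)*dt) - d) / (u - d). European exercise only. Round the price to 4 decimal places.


dt = T/N = 0.083333
u = exp(sigma*sqrt(dt)) = 1.182264; d = 1/u = 0.845834
p = (exp((r-q)*dt) - d) / (u - d) = 0.460222
Discount per step: exp(-r*dt) = 0.997586
Stock lattice S(k, i) with i counting down-moves:
  k=0: S(0,0) = 9.9600
  k=1: S(1,0) = 11.7754; S(1,1) = 8.4245
  k=2: S(2,0) = 13.9216; S(2,1) = 9.9600; S(2,2) = 7.1257
  k=3: S(3,0) = 16.4590; S(3,1) = 11.7754; S(3,2) = 8.4245; S(3,3) = 6.0272
Terminal payoffs V(N, i) = max(K - S_T, 0):
  V(3,0) = 0.000000; V(3,1) = 0.000000; V(3,2) = 0.415488; V(3,3) = 2.812801
Backward induction: V(k, i) = exp(-r*dt) * [p * V(k+1, i) + (1-p) * V(k+1, i+1)].
  V(2,0) = exp(-r*dt) * [p*0.000000 + (1-p)*0.000000] = 0.000000
  V(2,1) = exp(-r*dt) * [p*0.000000 + (1-p)*0.415488] = 0.223730
  V(2,2) = exp(-r*dt) * [p*0.415488 + (1-p)*2.812801] = 1.705379
  V(1,0) = exp(-r*dt) * [p*0.000000 + (1-p)*0.223730] = 0.120473
  V(1,1) = exp(-r*dt) * [p*0.223730 + (1-p)*1.705379] = 1.021022
  V(0,0) = exp(-r*dt) * [p*0.120473 + (1-p)*1.021022] = 0.605105

Answer: Price = V(0,0) = 0.6051


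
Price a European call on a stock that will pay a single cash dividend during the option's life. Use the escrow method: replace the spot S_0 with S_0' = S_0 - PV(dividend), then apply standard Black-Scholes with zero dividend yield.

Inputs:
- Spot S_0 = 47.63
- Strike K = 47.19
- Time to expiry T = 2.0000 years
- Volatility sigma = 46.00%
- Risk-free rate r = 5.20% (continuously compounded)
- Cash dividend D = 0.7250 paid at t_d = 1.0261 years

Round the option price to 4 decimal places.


Answer: Price = 13.7420

Derivation:
PV(D) = D * exp(-r * t_d) = 0.7250 * 0.94804131 = 0.68732995
S_0' = S_0 - PV(D) = 47.6300 - 0.68732995 = 46.94267005
d1 = (ln(S_0'/K) + (r + sigma^2/2)*T) / (sigma*sqrt(T)) = 0.47705891
d2 = d1 - sigma*sqrt(T) = -0.17347933
exp(-rT) = 0.90122530
N(d1) = 0.68333991; N(d2) = 0.43113734
C = S_0' * N(d1) - K * exp(-rT) * N(d2) = 46.94267005 * 0.68333991 - 47.1900 * 0.90122530 * 0.43113734 = 13.7420


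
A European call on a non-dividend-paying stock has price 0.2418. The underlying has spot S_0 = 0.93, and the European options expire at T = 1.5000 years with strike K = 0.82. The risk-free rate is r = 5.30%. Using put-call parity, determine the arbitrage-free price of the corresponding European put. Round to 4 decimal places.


Answer: Put price = 0.0691

Derivation:
Put-call parity: C - P = S_0 * exp(-qT) - K * exp(-rT).
S_0 * exp(-qT) = 0.9300 * 1.00000000 = 0.93000000
K * exp(-rT) = 0.8200 * 0.92357802 = 0.75733398
P = C - S*exp(-qT) + K*exp(-rT)
P = 0.2418 - 0.93000000 + 0.75733398 = 0.0691


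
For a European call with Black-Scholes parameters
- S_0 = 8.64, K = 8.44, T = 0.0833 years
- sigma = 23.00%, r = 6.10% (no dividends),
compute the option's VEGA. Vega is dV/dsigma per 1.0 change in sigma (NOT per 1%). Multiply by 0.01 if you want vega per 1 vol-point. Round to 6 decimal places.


Answer: Vega = 0.893897

Derivation:
d1 = 0.4625479640; d2 = 0.3961659634
phi(d1) = 0.3584687317; exp(-qT) = 1.0000000000; exp(-rT) = 0.9949315880
Vega = S * exp(-qT) * phi(d1) * sqrt(T) = 8.6400 * 1.0000000000 * 0.3584687317 * 0.2886173938 = 0.893897


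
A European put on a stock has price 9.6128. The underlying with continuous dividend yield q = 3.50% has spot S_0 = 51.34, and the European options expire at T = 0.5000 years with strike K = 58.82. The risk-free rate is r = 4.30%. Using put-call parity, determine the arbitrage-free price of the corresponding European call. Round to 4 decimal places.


Answer: Call price = 2.4933

Derivation:
Put-call parity: C - P = S_0 * exp(-qT) - K * exp(-rT).
S_0 * exp(-qT) = 51.3400 * 0.98265224 = 50.44936578
K * exp(-rT) = 58.8200 * 0.97872948 = 57.56886786
C = P + S*exp(-qT) - K*exp(-rT)
C = 9.6128 + 50.44936578 - 57.56886786 = 2.4933


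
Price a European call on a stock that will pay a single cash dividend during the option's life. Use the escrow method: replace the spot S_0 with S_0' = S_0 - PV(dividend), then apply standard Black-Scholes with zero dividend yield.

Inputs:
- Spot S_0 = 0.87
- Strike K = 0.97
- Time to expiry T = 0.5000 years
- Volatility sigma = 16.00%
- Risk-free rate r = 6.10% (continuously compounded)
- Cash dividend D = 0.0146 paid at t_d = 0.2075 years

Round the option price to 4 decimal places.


Answer: Price = 0.0114

Derivation:
PV(D) = D * exp(-r * t_d) = 0.0146 * 0.98742227 = 0.01441637
S_0' = S_0 - PV(D) = 0.8700 - 0.01441637 = 0.85558363
d1 = (ln(S_0'/K) + (r + sigma^2/2)*T) / (sigma*sqrt(T)) = -0.78322878
d2 = d1 - sigma*sqrt(T) = -0.89636587
exp(-rT) = 0.96996043
N(d1) = 0.21674639; N(d2) = 0.18502869
C = S_0' * N(d1) - K * exp(-rT) * N(d2) = 0.85558363 * 0.21674639 - 0.9700 * 0.96996043 * 0.18502869 = 0.0114


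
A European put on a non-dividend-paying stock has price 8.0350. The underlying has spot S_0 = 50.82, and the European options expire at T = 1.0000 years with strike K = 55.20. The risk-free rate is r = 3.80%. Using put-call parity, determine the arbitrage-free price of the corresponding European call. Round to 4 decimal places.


Answer: Call price = 5.7132

Derivation:
Put-call parity: C - P = S_0 * exp(-qT) - K * exp(-rT).
S_0 * exp(-qT) = 50.8200 * 1.00000000 = 50.82000000
K * exp(-rT) = 55.2000 * 0.96271294 = 53.14175434
C = P + S*exp(-qT) - K*exp(-rT)
C = 8.0350 + 50.82000000 - 53.14175434 = 5.7132


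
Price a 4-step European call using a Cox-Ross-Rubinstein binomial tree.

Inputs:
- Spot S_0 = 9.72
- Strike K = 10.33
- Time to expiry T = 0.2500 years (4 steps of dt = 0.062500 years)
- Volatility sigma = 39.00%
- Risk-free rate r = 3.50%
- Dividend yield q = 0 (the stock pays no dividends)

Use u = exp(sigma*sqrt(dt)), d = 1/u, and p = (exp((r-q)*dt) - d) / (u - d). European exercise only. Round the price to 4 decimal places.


dt = T/N = 0.062500
u = exp(sigma*sqrt(dt)) = 1.102411; d = 1/u = 0.907102
p = (exp((r-q)*dt) - d) / (u - d) = 0.486857
Discount per step: exp(-r*dt) = 0.997815
Stock lattice S(k, i) with i counting down-moves:
  k=0: S(0,0) = 9.7200
  k=1: S(1,0) = 10.7154; S(1,1) = 8.8170
  k=2: S(2,0) = 11.8128; S(2,1) = 9.7200; S(2,2) = 7.9980
  k=3: S(3,0) = 13.0226; S(3,1) = 10.7154; S(3,2) = 8.8170; S(3,3) = 7.2550
  k=4: S(4,0) = 14.3563; S(4,1) = 11.8128; S(4,2) = 9.7200; S(4,3) = 7.9980; S(4,4) = 6.5810
Terminal payoffs V(N, i) = max(S_T - K, 0):
  V(4,0) = 4.026253; V(4,1) = 1.482823; V(4,2) = 0.000000; V(4,3) = 0.000000; V(4,4) = 0.000000
Backward induction: V(k, i) = exp(-r*dt) * [p * V(k+1, i) + (1-p) * V(k+1, i+1)].
  V(3,0) = exp(-r*dt) * [p*4.026253 + (1-p)*1.482823] = 2.715163
  V(3,1) = exp(-r*dt) * [p*1.482823 + (1-p)*0.000000] = 0.720345
  V(3,2) = exp(-r*dt) * [p*0.000000 + (1-p)*0.000000] = 0.000000
  V(3,3) = exp(-r*dt) * [p*0.000000 + (1-p)*0.000000] = 0.000000
  V(2,0) = exp(-r*dt) * [p*2.715163 + (1-p)*0.720345] = 1.687839
  V(2,1) = exp(-r*dt) * [p*0.720345 + (1-p)*0.000000] = 0.349938
  V(2,2) = exp(-r*dt) * [p*0.000000 + (1-p)*0.000000] = 0.000000
  V(1,0) = exp(-r*dt) * [p*1.687839 + (1-p)*0.349938] = 0.999117
  V(1,1) = exp(-r*dt) * [p*0.349938 + (1-p)*0.000000] = 0.169998
  V(0,0) = exp(-r*dt) * [p*0.999117 + (1-p)*0.169998] = 0.572406

Answer: Price = V(0,0) = 0.5724


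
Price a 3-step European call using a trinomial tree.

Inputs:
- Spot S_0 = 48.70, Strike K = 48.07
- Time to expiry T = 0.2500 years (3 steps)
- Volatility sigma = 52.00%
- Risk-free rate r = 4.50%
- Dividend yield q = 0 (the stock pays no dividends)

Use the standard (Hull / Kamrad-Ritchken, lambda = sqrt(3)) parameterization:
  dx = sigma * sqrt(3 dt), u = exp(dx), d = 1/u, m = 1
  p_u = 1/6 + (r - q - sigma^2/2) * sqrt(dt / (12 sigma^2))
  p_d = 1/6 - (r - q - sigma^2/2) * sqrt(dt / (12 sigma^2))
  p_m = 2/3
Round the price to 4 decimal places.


dt = T/N = 0.083333; dx = sigma*sqrt(3*dt) = 0.260000
u = exp(dx) = 1.296930; d = 1/u = 0.771052
p_u = 0.152212, p_m = 0.666667, p_d = 0.181122
Discount per step: exp(-r*dt) = 0.996257
Stock lattice S(k, j) with j the centered position index:
  k=0: S(0,+0) = 48.7000
  k=1: S(1,-1) = 37.5502; S(1,+0) = 48.7000; S(1,+1) = 63.1605
  k=2: S(2,-2) = 28.9532; S(2,-1) = 37.5502; S(2,+0) = 48.7000; S(2,+1) = 63.1605; S(2,+2) = 81.9147
  k=3: S(3,-3) = 22.3244; S(3,-2) = 28.9532; S(3,-1) = 37.5502; S(3,+0) = 48.7000; S(3,+1) = 63.1605; S(3,+2) = 81.9147; S(3,+3) = 106.2377
Terminal payoffs V(N, j) = max(S_T - K, 0):
  V(3,-3) = 0.000000; V(3,-2) = 0.000000; V(3,-1) = 0.000000; V(3,+0) = 0.630000; V(3,+1) = 15.090495; V(3,+2) = 33.844747; V(3,+3) = 58.167699
Backward induction: V(k, j) = exp(-r*dt) * [p_u * V(k+1, j+1) + p_m * V(k+1, j) + p_d * V(k+1, j-1)]
  V(2,-2) = exp(-r*dt) * [p_u*0.000000 + p_m*0.000000 + p_d*0.000000] = 0.000000
  V(2,-1) = exp(-r*dt) * [p_u*0.630000 + p_m*0.000000 + p_d*0.000000] = 0.095534
  V(2,+0) = exp(-r*dt) * [p_u*15.090495 + p_m*0.630000 + p_d*0.000000] = 2.706778
  V(2,+1) = exp(-r*dt) * [p_u*33.844747 + p_m*15.090495 + p_d*0.630000] = 15.268633
  V(2,+2) = exp(-r*dt) * [p_u*58.167699 + p_m*33.844747 + p_d*15.090495] = 34.022354
  V(1,-1) = exp(-r*dt) * [p_u*2.706778 + p_m*0.095534 + p_d*0.000000] = 0.473912
  V(1,+0) = exp(-r*dt) * [p_u*15.268633 + p_m*2.706778 + p_d*0.095534] = 4.130366
  V(1,+1) = exp(-r*dt) * [p_u*34.022354 + p_m*15.268633 + p_d*2.706778] = 15.788621
  V(0,+0) = exp(-r*dt) * [p_u*15.788621 + p_m*4.130366 + p_d*0.473912] = 5.223001

Answer: Price = V(0,0) = 5.2230


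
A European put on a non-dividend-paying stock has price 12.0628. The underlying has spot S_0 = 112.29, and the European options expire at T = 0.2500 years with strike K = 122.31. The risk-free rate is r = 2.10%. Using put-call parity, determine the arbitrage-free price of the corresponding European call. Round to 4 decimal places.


Put-call parity: C - P = S_0 * exp(-qT) - K * exp(-rT).
S_0 * exp(-qT) = 112.2900 * 1.00000000 = 112.29000000
K * exp(-rT) = 122.3100 * 0.99476376 = 121.66955514
C = P + S*exp(-qT) - K*exp(-rT)
C = 12.0628 + 112.29000000 - 121.66955514 = 2.6832

Answer: Call price = 2.6832


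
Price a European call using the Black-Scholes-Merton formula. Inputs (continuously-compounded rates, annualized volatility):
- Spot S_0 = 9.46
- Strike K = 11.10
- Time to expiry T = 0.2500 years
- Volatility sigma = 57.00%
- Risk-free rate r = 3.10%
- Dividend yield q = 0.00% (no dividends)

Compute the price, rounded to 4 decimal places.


Answer: Price = 0.5428

Derivation:
d1 = (ln(S/K) + (r - q + 0.5*sigma^2) * T) / (sigma * sqrt(T)) = -0.39126395
d2 = d1 - sigma * sqrt(T) = -0.67626395
exp(-rT) = 0.99227995; exp(-qT) = 1.00000000
C = S_0 * exp(-qT) * N(d1) - K * exp(-rT) * N(d2)
N(d1) = 0.34780107; N(d2) = 0.24943654
C = 9.4600 * 1.00000000 * 0.34780107 - 11.1000 * 0.99227995 * 0.24943654 = 0.5428


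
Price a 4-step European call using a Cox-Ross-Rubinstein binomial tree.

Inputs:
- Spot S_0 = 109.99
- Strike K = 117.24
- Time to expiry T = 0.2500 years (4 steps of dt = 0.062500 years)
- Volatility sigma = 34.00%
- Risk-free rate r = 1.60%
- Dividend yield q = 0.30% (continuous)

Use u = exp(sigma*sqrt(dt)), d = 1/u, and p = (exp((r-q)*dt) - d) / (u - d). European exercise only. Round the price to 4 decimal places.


Answer: Price = V(0,0) = 5.0851

Derivation:
dt = T/N = 0.062500
u = exp(sigma*sqrt(dt)) = 1.088717; d = 1/u = 0.918512
p = (exp((r-q)*dt) - d) / (u - d) = 0.483538
Discount per step: exp(-r*dt) = 0.999000
Stock lattice S(k, i) with i counting down-moves:
  k=0: S(0,0) = 109.9900
  k=1: S(1,0) = 119.7480; S(1,1) = 101.0272
  k=2: S(2,0) = 130.3717; S(2,1) = 109.9900; S(2,2) = 92.7947
  k=3: S(3,0) = 141.9379; S(3,1) = 119.7480; S(3,2) = 101.0272; S(3,3) = 85.2331
  k=4: S(4,0) = 154.5302; S(4,1) = 130.3717; S(4,2) = 109.9900; S(4,3) = 92.7947; S(4,4) = 78.2876
Terminal payoffs V(N, i) = max(S_T - K, 0):
  V(4,0) = 37.290185; V(4,1) = 13.131681; V(4,2) = 0.000000; V(4,3) = 0.000000; V(4,4) = 0.000000
Backward induction: V(k, i) = exp(-r*dt) * [p * V(k+1, i) + (1-p) * V(k+1, i+1)].
  V(3,0) = exp(-r*dt) * [p*37.290185 + (1-p)*13.131681] = 24.788444
  V(3,1) = exp(-r*dt) * [p*13.131681 + (1-p)*0.000000] = 6.343325
  V(3,2) = exp(-r*dt) * [p*0.000000 + (1-p)*0.000000] = 0.000000
  V(3,3) = exp(-r*dt) * [p*0.000000 + (1-p)*0.000000] = 0.000000
  V(2,0) = exp(-r*dt) * [p*24.788444 + (1-p)*6.343325] = 15.246994
  V(2,1) = exp(-r*dt) * [p*6.343325 + (1-p)*0.000000] = 3.064175
  V(2,2) = exp(-r*dt) * [p*0.000000 + (1-p)*0.000000] = 0.000000
  V(1,0) = exp(-r*dt) * [p*15.246994 + (1-p)*3.064175] = 8.946085
  V(1,1) = exp(-r*dt) * [p*3.064175 + (1-p)*0.000000] = 1.480166
  V(0,0) = exp(-r*dt) * [p*8.946085 + (1-p)*1.480166] = 5.085137


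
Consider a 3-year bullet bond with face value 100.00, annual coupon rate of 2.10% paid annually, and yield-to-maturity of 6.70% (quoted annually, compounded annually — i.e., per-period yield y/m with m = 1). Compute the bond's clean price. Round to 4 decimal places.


Coupon per period c = face * coupon_rate / m = 2.100000
Periods per year m = 1; per-period yield y/m = 0.067000
Number of cashflows N = 3
Cashflows (t years, CF_t, discount factor 1/(1+y/m)^(m*t), PV):
  t = 1.0000: CF_t = 2.100000, DF = 0.937207, PV = 1.968135
  t = 2.0000: CF_t = 2.100000, DF = 0.878357, PV = 1.844550
  t = 3.0000: CF_t = 102.100000, DF = 0.823203, PV = 84.048987
Price P = sum_t PV_t = 87.861672

Answer: Price = 87.8617


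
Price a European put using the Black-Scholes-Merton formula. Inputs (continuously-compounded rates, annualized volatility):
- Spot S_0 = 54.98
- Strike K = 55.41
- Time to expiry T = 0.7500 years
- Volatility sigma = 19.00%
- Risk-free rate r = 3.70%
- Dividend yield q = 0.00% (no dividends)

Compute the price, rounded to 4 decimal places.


d1 = (ln(S/K) + (r - q + 0.5*sigma^2) * T) / (sigma * sqrt(T)) = 0.20357310
d2 = d1 - sigma * sqrt(T) = 0.03902827
exp(-rT) = 0.97263149; exp(-qT) = 1.00000000
P = K * exp(-rT) * N(-d2) - S_0 * exp(-qT) * N(-d1)
N(-d1) = 0.41934356; N(-d2) = 0.48443392
P = 55.4100 * 0.97263149 * 0.48443392 - 54.9800 * 1.00000000 * 0.41934356 = 3.0523

Answer: Price = 3.0523


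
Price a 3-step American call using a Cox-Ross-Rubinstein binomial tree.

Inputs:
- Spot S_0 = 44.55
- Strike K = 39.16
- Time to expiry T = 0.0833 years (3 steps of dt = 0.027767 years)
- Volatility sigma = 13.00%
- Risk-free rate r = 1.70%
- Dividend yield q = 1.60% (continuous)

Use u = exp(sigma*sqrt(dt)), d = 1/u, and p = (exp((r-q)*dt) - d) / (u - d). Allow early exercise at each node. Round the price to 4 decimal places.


dt = T/N = 0.027767
u = exp(sigma*sqrt(dt)) = 1.021899; d = 1/u = 0.978571
p = (exp((r-q)*dt) - d) / (u - d) = 0.495225
Discount per step: exp(-r*dt) = 0.999528
Stock lattice S(k, i) with i counting down-moves:
  k=0: S(0,0) = 44.5500
  k=1: S(1,0) = 45.5256; S(1,1) = 43.5953
  k=2: S(2,0) = 46.5225; S(2,1) = 44.5500; S(2,2) = 42.6611
  k=3: S(3,0) = 47.5413; S(3,1) = 45.5256; S(3,2) = 43.5953; S(3,3) = 41.7469
Terminal payoffs V(N, i) = max(S_T - K, 0):
  V(3,0) = 8.381316; V(3,1) = 6.365586; V(3,2) = 4.435321; V(3,3) = 2.586898
Backward induction: V(k, i) = exp(-r*dt) * [p * V(k+1, i) + (1-p) * V(k+1, i+1)]; then take max(V_cont, immediate exercise) for American.
  V(2,0) = exp(-r*dt) * [p*8.381316 + (1-p)*6.365586] = 7.360352; exercise = 7.362535; V(2,0) = max -> 7.362535
  V(2,1) = exp(-r*dt) * [p*6.365586 + (1-p)*4.435321] = 5.388693; exercise = 5.390000; V(2,1) = max -> 5.390000
  V(2,2) = exp(-r*dt) * [p*4.435321 + (1-p)*2.586898] = 3.500631; exercise = 3.501100; V(2,2) = max -> 3.501100
  V(1,0) = exp(-r*dt) * [p*7.362535 + (1-p)*5.390000] = 6.363845; exercise = 6.365586; V(1,0) = max -> 6.365586
  V(1,1) = exp(-r*dt) * [p*5.390000 + (1-p)*3.501100] = 4.434438; exercise = 4.435321; V(1,1) = max -> 4.435321
  V(0,0) = exp(-r*dt) * [p*6.365586 + (1-p)*4.435321] = 5.388693; exercise = 5.390000; V(0,0) = max -> 5.390000

Answer: Price = V(0,0) = 5.3900


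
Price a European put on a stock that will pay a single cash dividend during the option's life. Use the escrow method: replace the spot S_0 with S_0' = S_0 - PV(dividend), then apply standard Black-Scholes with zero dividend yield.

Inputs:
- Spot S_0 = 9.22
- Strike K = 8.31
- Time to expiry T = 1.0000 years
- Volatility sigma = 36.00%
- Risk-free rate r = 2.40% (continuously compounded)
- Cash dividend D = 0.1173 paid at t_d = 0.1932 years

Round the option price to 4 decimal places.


PV(D) = D * exp(-r * t_d) = 0.1173 * 0.99537393 = 0.11675736
S_0' = S_0 - PV(D) = 9.2200 - 0.11675736 = 9.10324264
d1 = (ln(S_0'/K) + (r + sigma^2/2)*T) / (sigma*sqrt(T)) = 0.49991965
d2 = d1 - sigma*sqrt(T) = 0.13991965
exp(-rT) = 0.97628571
N(-d1) = 0.30856583; N(-d2) = 0.44436174
P = K * exp(-rT) * N(-d2) - S_0' * N(-d1) = 8.3100 * 0.97628571 * 0.44436174 - 9.10324264 * 0.30856583 = 0.7961

Answer: Price = 0.7961


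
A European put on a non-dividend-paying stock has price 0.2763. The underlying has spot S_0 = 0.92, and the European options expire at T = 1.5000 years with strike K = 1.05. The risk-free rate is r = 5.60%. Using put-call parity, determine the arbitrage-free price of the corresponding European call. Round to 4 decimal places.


Put-call parity: C - P = S_0 * exp(-qT) - K * exp(-rT).
S_0 * exp(-qT) = 0.9200 * 1.00000000 = 0.92000000
K * exp(-rT) = 1.0500 * 0.91943126 = 0.96540282
C = P + S*exp(-qT) - K*exp(-rT)
C = 0.2763 + 0.92000000 - 0.96540282 = 0.2309

Answer: Call price = 0.2309


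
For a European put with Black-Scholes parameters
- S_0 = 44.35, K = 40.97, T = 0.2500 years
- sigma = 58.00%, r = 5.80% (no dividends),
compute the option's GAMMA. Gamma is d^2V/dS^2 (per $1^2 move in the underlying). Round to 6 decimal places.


Answer: Gamma = 0.027796

Derivation:
d1 = 0.4683538524; d2 = 0.1783538524
phi(d1) = 0.3575013292; exp(-qT) = 1.0000000000; exp(-rT) = 0.9856046187
Gamma = exp(-qT) * phi(d1) / (S * sigma * sqrt(T)) = 1.0000000000 * 0.3575013292 / (44.3500 * 0.5800 * 0.5000000000) = 0.027796


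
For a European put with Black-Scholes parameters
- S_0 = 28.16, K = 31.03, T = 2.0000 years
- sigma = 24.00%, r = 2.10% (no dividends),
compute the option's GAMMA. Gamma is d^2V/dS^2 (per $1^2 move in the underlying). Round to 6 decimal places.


d1 = 0.0075072726; d2 = -0.3319039823
phi(d1) = 0.3989310385; exp(-qT) = 1.0000000000; exp(-rT) = 0.9588697806
Gamma = exp(-qT) * phi(d1) / (S * sigma * sqrt(T)) = 1.0000000000 * 0.3989310385 / (28.1600 * 0.2400 * 1.4142135624) = 0.041739

Answer: Gamma = 0.041739


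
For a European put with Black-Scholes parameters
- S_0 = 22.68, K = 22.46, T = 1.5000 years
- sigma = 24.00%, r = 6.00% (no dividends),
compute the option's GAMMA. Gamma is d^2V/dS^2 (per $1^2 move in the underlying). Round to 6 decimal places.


Answer: Gamma = 0.053168

Derivation:
d1 = 0.4863173714; d2 = 0.1923786022
phi(d1) = 0.3544489936; exp(-qT) = 1.0000000000; exp(-rT) = 0.9139311853
Gamma = exp(-qT) * phi(d1) / (S * sigma * sqrt(T)) = 1.0000000000 * 0.3544489936 / (22.6800 * 0.2400 * 1.2247448714) = 0.053168


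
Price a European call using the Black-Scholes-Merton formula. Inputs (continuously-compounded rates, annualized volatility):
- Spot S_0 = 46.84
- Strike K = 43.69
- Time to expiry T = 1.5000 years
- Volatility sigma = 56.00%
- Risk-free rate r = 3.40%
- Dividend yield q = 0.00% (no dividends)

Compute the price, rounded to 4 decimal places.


d1 = (ln(S/K) + (r - q + 0.5*sigma^2) * T) / (sigma * sqrt(T)) = 0.51879361
d2 = d1 - sigma * sqrt(T) = -0.16706352
exp(-rT) = 0.95027867; exp(-qT) = 1.00000000
C = S_0 * exp(-qT) * N(d1) - K * exp(-rT) * N(d2)
N(d1) = 0.69804766; N(d2) = 0.43366004
C = 46.8400 * 1.00000000 * 0.69804766 - 43.6900 * 0.95027867 * 0.43366004 = 14.6920

Answer: Price = 14.6920


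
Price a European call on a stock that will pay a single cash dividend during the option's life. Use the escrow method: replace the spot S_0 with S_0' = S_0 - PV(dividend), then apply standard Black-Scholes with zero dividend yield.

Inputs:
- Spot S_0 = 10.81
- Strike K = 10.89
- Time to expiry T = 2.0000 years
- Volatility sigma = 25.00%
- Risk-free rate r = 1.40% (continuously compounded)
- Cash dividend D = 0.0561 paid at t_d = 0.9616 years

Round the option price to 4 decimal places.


Answer: Price = 1.5815

Derivation:
PV(D) = D * exp(-r * t_d) = 0.0561 * 0.98662781 = 0.05534982
S_0' = S_0 - PV(D) = 10.8100 - 0.05534982 = 10.75465018
d1 = (ln(S_0'/K) + (r + sigma^2/2)*T) / (sigma*sqrt(T)) = 0.22059836
d2 = d1 - sigma*sqrt(T) = -0.13295503
exp(-rT) = 0.97238837
N(d1) = 0.58729741; N(d2) = 0.44711447
C = S_0' * N(d1) - K * exp(-rT) * N(d2) = 10.75465018 * 0.58729741 - 10.8900 * 0.97238837 * 0.44711447 = 1.5815


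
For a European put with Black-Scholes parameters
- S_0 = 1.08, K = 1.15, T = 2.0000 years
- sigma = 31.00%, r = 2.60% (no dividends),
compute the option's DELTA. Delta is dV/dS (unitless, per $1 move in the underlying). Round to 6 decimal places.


d1 = 0.1945663586; d2 = -0.2438398457
phi(d1) = 0.3914621032; exp(-qT) = 1.0000000000; exp(-rT) = 0.9493288668
N(-d1) = 0.4228662208
Delta = -exp(-qT) * N(-d1) = -1.0000000000 * 0.4228662208 = -0.422866

Answer: Delta = -0.422866


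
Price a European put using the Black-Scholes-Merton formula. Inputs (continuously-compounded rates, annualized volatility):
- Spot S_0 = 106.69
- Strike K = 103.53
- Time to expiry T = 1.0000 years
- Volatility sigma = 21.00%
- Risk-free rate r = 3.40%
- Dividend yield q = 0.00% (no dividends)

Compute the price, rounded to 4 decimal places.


Answer: Price = 5.7322

Derivation:
d1 = (ln(S/K) + (r - q + 0.5*sigma^2) * T) / (sigma * sqrt(T)) = 0.41007623
d2 = d1 - sigma * sqrt(T) = 0.20007623
exp(-rT) = 0.96657150; exp(-qT) = 1.00000000
P = K * exp(-rT) * N(-d2) - S_0 * exp(-qT) * N(-d1)
N(-d1) = 0.34087502; N(-d2) = 0.42071048
P = 103.5300 * 0.96657150 * 0.42071048 - 106.6900 * 1.00000000 * 0.34087502 = 5.7322


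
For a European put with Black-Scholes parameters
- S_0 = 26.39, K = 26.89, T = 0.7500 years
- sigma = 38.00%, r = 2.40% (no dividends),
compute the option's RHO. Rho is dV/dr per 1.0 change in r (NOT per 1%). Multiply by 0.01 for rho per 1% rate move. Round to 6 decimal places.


Answer: Rho = -11.216500

Derivation:
d1 = 0.1622071058; d2 = -0.1668825476
phi(d1) = 0.3937283377; exp(-qT) = 1.0000000000; exp(-rT) = 0.9821610324
N(-d2) = 0.5662687672
Rho = -K*T*exp(-rT)*N(-d2) = -26.8900 * 0.7500 * 0.9821610324 * 0.5662687672 = -11.216500


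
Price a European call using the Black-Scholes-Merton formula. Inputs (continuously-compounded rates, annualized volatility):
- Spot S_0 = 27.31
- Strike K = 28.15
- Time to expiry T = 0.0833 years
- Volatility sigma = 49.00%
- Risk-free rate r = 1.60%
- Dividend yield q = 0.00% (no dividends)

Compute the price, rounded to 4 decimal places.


Answer: Price = 1.1935

Derivation:
d1 = (ln(S/K) + (r - q + 0.5*sigma^2) * T) / (sigma * sqrt(T)) = -0.13407662
d2 = d1 - sigma * sqrt(T) = -0.27549914
exp(-rT) = 0.99866809; exp(-qT) = 1.00000000
C = S_0 * exp(-qT) * N(d1) - K * exp(-rT) * N(d2)
N(d1) = 0.44667099; N(d2) = 0.39146639
C = 27.3100 * 1.00000000 * 0.44667099 - 28.1500 * 0.99866809 * 0.39146639 = 1.1935


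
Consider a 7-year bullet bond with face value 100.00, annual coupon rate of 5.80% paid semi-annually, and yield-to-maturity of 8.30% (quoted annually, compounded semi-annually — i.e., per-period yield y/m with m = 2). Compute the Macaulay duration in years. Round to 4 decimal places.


Coupon per period c = face * coupon_rate / m = 2.900000
Periods per year m = 2; per-period yield y/m = 0.041500
Number of cashflows N = 14
Cashflows (t years, CF_t, discount factor 1/(1+y/m)^(m*t), PV):
  t = 0.5000: CF_t = 2.900000, DF = 0.960154, PV = 2.784446
  t = 1.0000: CF_t = 2.900000, DF = 0.921895, PV = 2.673495
  t = 1.5000: CF_t = 2.900000, DF = 0.885161, PV = 2.566966
  t = 2.0000: CF_t = 2.900000, DF = 0.849890, PV = 2.464682
  t = 2.5000: CF_t = 2.900000, DF = 0.816025, PV = 2.366473
  t = 3.0000: CF_t = 2.900000, DF = 0.783510, PV = 2.272178
  t = 3.5000: CF_t = 2.900000, DF = 0.752290, PV = 2.181640
  t = 4.0000: CF_t = 2.900000, DF = 0.722314, PV = 2.094710
  t = 4.5000: CF_t = 2.900000, DF = 0.693532, PV = 2.011243
  t = 5.0000: CF_t = 2.900000, DF = 0.665897, PV = 1.931102
  t = 5.5000: CF_t = 2.900000, DF = 0.639364, PV = 1.854155
  t = 6.0000: CF_t = 2.900000, DF = 0.613887, PV = 1.780273
  t = 6.5000: CF_t = 2.900000, DF = 0.589426, PV = 1.709336
  t = 7.0000: CF_t = 102.900000, DF = 0.565940, PV = 58.235195
Price P = sum_t PV_t = 86.925895
Macaulay numerator sum_t t * PV_t:
  t * PV_t at t = 0.5000: 1.392223
  t * PV_t at t = 1.0000: 2.673495
  t * PV_t at t = 1.5000: 3.850450
  t * PV_t at t = 2.0000: 4.929364
  t * PV_t at t = 2.5000: 5.916183
  t * PV_t at t = 3.0000: 6.816534
  t * PV_t at t = 3.5000: 7.635740
  t * PV_t at t = 4.0000: 8.378838
  t * PV_t at t = 4.5000: 9.050593
  t * PV_t at t = 5.0000: 9.655511
  t * PV_t at t = 5.5000: 10.197851
  t * PV_t at t = 6.0000: 10.681640
  t * PV_t at t = 6.5000: 11.110684
  t * PV_t at t = 7.0000: 407.646366
Macaulay duration D = (sum_t t * PV_t) / P = 499.935472 / 86.925895 = 5.751284

Answer: Macaulay duration = 5.7513 years
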